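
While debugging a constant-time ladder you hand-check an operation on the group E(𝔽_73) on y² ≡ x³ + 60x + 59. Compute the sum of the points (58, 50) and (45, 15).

(55, 3)

(58, 50) + (45, 15). λ = (15 - 50)/(45 - 58) ≡ 38/60 mod 73. 60⁻¹ ≡ 28 (mod 73), so λ ≡ 42.
  x = λ² - 58 - 45 = 1764 - 103 ≡ 55; y = λ·(58 - 55) - 50 ≡ 3. → (55, 3)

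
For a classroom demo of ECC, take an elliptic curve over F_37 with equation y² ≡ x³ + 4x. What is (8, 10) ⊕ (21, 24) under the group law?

(8, 10) + (21, 24). λ = (24 - 10)/(21 - 8) ≡ 14/13 mod 37. 13⁻¹ ≡ 20 (mod 37), so λ ≡ 21.
  x = λ² - 8 - 21 = 441 - 29 ≡ 5; y = λ·(8 - 5) - 10 ≡ 16. → (5, 16)

(5, 16)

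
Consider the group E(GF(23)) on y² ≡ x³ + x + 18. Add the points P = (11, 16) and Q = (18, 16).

(17, 7)

(11, 16) + (18, 16). λ = (16 - 16)/(18 - 11) ≡ 0/7 mod 23. 7⁻¹ ≡ 10 (mod 23), so λ ≡ 0.
  x = λ² - 11 - 18 = 0 - 29 ≡ 17; y = λ·(11 - 17) - 16 ≡ 7. → (17, 7)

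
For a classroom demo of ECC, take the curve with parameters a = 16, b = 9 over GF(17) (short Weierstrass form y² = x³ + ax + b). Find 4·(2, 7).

Write G = (2, 7).
Repeated addition: build up to 4G.
2G: tangent at (2, 7): λ = (3·2² + 16)/(2·7) ≡ 11/14. 14⁻¹ ≡ 11 (mod 17), so λ ≡ 11·11 ≡ 2.
  x = λ² - 2 - 2 = 4 - 4 ≡ 0; y = λ·(2 - 0) - 7 ≡ 14. → (0, 14)
3G: (0, 14) + (2, 7). λ = (7 - 14)/(2 - 0) ≡ 10/2 mod 17. 2⁻¹ ≡ 9 (mod 17), so λ ≡ 5.
  x = λ² - 0 - 2 = 25 - 2 ≡ 6; y = λ·(0 - 6) - 14 ≡ 7. → (6, 7)
4G: (6, 7) + (2, 7). λ = (7 - 7)/(2 - 6) ≡ 0/13 mod 17. 13⁻¹ ≡ 4 (mod 17) since 13·4 = 52 ≡ 1, so λ ≡ 0.
  x = λ² - 6 - 2 = 0 - 8 ≡ 9; y = λ·(6 - 9) - 7 ≡ 10. → (9, 10)

(9, 10)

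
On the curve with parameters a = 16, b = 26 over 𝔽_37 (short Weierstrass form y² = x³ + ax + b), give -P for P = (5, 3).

(5, 34)

-(5, 3) = (5, -3 mod 37) = (5, 34).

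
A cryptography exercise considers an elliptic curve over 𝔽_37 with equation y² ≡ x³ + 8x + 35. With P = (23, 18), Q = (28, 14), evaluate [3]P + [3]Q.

First 3P:
Repeated addition: build up to 3P.
2P: tangent at (23, 18): λ = (3·23² + 8)/(2·18) ≡ 4/36. 36⁻¹ ≡ 36 (mod 37) since 36·36 = 1296 ≡ 1, so λ ≡ 4·36 ≡ 33.
  x = λ² - 23 - 23 = 1089 - 46 ≡ 7; y = λ·(23 - 7) - 18 ≡ 29. → (7, 29)
3P: (7, 29) + (23, 18). λ = (18 - 29)/(23 - 7) ≡ 26/16 mod 37. 16⁻¹ ≡ 7 (mod 37), so λ ≡ 34.
  x = λ² - 7 - 23 = 1156 - 30 ≡ 16; y = λ·(7 - 16) - 29 ≡ 35. → (16, 35)
3P = (16, 35).
Next 3Q:
Repeated addition: build up to 3Q.
2Q: tangent at (28, 14): λ = (3·28² + 8)/(2·14) ≡ 29/28. 28⁻¹ ≡ 4 (mod 37), so λ ≡ 29·4 ≡ 5.
  x = λ² - 28 - 28 = 25 - 56 ≡ 6; y = λ·(28 - 6) - 14 ≡ 22. → (6, 22)
3Q: (6, 22) + (28, 14). λ = (14 - 22)/(28 - 6) ≡ 29/22 mod 37. 22⁻¹ ≡ 32 (mod 37), so λ ≡ 3.
  x = λ² - 6 - 28 = 9 - 34 ≡ 12; y = λ·(6 - 12) - 22 ≡ 34. → (12, 34)
3Q = (12, 34).
Finally 3P + 3Q:
(16, 35) + (12, 34). λ = (34 - 35)/(12 - 16) ≡ 36/33 mod 37. 33⁻¹ ≡ 9 (mod 37) since 33·9 = 297 ≡ 1, so λ ≡ 28.
  x = λ² - 16 - 12 = 784 - 28 ≡ 16; y = λ·(16 - 16) - 35 ≡ 2. → (16, 2)

(16, 2)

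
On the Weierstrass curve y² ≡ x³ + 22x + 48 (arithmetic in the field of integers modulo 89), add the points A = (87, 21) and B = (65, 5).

(87, 21) + (65, 5). λ = (5 - 21)/(65 - 87) ≡ 73/67 mod 89. 67⁻¹ ≡ 4 (mod 89), so λ ≡ 25.
  x = λ² - 87 - 65 = 625 - 152 ≡ 28; y = λ·(87 - 28) - 21 ≡ 30. → (28, 30)

(28, 30)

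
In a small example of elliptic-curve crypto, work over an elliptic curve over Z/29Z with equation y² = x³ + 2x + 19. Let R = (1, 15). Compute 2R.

tangent at (1, 15): λ = (3·1² + 2)/(2·15) ≡ 5/1. 1⁻¹ ≡ 1 (mod 29), so λ ≡ 5·1 ≡ 5.
  x = λ² - 1 - 1 = 25 - 2 ≡ 23; y = λ·(1 - 23) - 15 ≡ 20. → (23, 20)

(23, 20)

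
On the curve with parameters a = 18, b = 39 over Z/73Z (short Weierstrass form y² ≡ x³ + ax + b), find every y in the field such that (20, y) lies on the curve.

x³ + 18x + 39 = 8399 ≡ 4 (mod 73).
Square roots of 4 mod 73: 2 and 71 (since 2² = 4 ≡ 4).

2, 71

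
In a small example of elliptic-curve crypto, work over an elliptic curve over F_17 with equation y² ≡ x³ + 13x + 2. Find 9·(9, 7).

Write Q = (9, 7).
Double-and-add on 9 = (1001)₂. Start with Q = (9, 7) for the leading 1-bit.
double: tangent at (9, 7): λ = (3·9² + 13)/(2·7) ≡ 1/14. 14⁻¹ ≡ 11 (mod 17), so λ ≡ 1·11 ≡ 11.
  x = λ² - 9 - 9 = 121 - 18 ≡ 1; y = λ·(9 - 1) - 7 ≡ 13. → (1, 13)
double: tangent at (1, 13): λ = (3·1² + 13)/(2·13) ≡ 16/9. 9⁻¹ ≡ 2 (mod 17), so λ ≡ 16·2 ≡ 15.
  x = λ² - 1 - 1 = 225 - 2 ≡ 2; y = λ·(1 - 2) - 13 ≡ 6. → (2, 6)
double: tangent at (2, 6): λ = (3·2² + 13)/(2·6) ≡ 8/12. 12⁻¹ ≡ 10 (mod 17), so λ ≡ 8·10 ≡ 12.
  x = λ² - 2 - 2 = 144 - 4 ≡ 4; y = λ·(2 - 4) - 6 ≡ 4. → (4, 4)
add Q: (4, 4) + (9, 7). λ = (7 - 4)/(9 - 4) ≡ 3/5 mod 17. 5⁻¹ ≡ 7 (mod 17) since 5·7 = 35 ≡ 1, so λ ≡ 4.
  x = λ² - 4 - 9 = 16 - 13 ≡ 3; y = λ·(4 - 3) - 4 ≡ 0. → (3, 0)

(3, 0)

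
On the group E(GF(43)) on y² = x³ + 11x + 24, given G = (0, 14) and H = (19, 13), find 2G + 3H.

(19, 30)

First 2G:
Repeated addition: build up to 2G.
2G: tangent at (0, 14): λ = (3·0² + 11)/(2·14) ≡ 11/28. 28⁻¹ ≡ 20 (mod 43), so λ ≡ 11·20 ≡ 5.
  x = λ² - 0 - 0 = 25 - 0 ≡ 25; y = λ·(0 - 25) - 14 ≡ 33. → (25, 33)
2G = (25, 33).
Next 3H:
Repeated addition: build up to 3H.
2H: tangent at (19, 13): λ = (3·19² + 11)/(2·13) ≡ 19/26. 26⁻¹ ≡ 5 (mod 43), so λ ≡ 19·5 ≡ 9.
  x = λ² - 19 - 19 = 81 - 38 ≡ 0; y = λ·(19 - 0) - 13 ≡ 29. → (0, 29)
3H: (0, 29) + (19, 13). λ = (13 - 29)/(19 - 0) ≡ 27/19 mod 43. 19⁻¹ ≡ 34 (mod 43) since 19·34 = 646 ≡ 1, so λ ≡ 15.
  x = λ² - 0 - 19 = 225 - 19 ≡ 34; y = λ·(0 - 34) - 29 ≡ 20. → (34, 20)
3H = (34, 20).
Finally 2G + 3H:
(25, 33) + (34, 20). λ = (20 - 33)/(34 - 25) ≡ 30/9 mod 43. 9⁻¹ ≡ 24 (mod 43), so λ ≡ 32.
  x = λ² - 25 - 34 = 1024 - 59 ≡ 19; y = λ·(25 - 19) - 33 ≡ 30. → (19, 30)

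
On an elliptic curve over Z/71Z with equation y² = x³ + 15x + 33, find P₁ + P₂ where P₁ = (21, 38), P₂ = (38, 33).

(17, 36)

(21, 38) + (38, 33). λ = (33 - 38)/(38 - 21) ≡ 66/17 mod 71. 17⁻¹ ≡ 46 (mod 71) since 17·46 = 782 ≡ 1, so λ ≡ 54.
  x = λ² - 21 - 38 = 2916 - 59 ≡ 17; y = λ·(21 - 17) - 38 ≡ 36. → (17, 36)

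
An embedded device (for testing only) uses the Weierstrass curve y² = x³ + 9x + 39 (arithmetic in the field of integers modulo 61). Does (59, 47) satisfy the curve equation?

y² = 47² ≡ 13; x³ + 9x + 39 = 205949 ≡ 13 (mod 61). 13 = 13.

yes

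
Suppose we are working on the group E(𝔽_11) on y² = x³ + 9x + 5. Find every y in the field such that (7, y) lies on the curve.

x³ + 9x + 5 = 411 ≡ 4 (mod 11).
Square roots of 4 mod 11: 2 and 9 (since 2² = 4 ≡ 4).

2, 9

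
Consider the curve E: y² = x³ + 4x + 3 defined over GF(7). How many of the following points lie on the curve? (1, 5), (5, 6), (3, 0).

2

(1, 5): 5² ≡ 4, rhs ≡ 1 → off.
(5, 6): 6² ≡ 1, rhs ≡ 1 → on.
(3, 0): 0² ≡ 0, rhs ≡ 0 → on.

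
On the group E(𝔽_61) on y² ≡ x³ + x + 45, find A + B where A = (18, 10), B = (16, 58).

(18, 10) + (16, 58). λ = (58 - 10)/(16 - 18) ≡ 48/59 mod 61. 59⁻¹ ≡ 30 (mod 61) since 59·30 = 1770 ≡ 1, so λ ≡ 37.
  x = λ² - 18 - 16 = 1369 - 34 ≡ 54; y = λ·(18 - 54) - 10 ≡ 0. → (54, 0)

(54, 0)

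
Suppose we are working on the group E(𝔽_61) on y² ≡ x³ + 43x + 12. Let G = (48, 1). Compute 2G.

tangent at (48, 1): λ = (3·48² + 43)/(2·1) ≡ 1/2. 2⁻¹ ≡ 31 (mod 61), so λ ≡ 1·31 ≡ 31.
  x = λ² - 48 - 48 = 961 - 96 ≡ 11; y = λ·(48 - 11) - 1 ≡ 48. → (11, 48)

(11, 48)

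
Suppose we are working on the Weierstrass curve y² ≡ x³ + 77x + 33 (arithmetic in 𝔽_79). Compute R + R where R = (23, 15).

tangent at (23, 15): λ = (3·23² + 77)/(2·15) ≡ 5/30. 30⁻¹ ≡ 29 (mod 79), so λ ≡ 5·29 ≡ 66.
  x = λ² - 23 - 23 = 4356 - 46 ≡ 44; y = λ·(23 - 44) - 15 ≡ 21. → (44, 21)

(44, 21)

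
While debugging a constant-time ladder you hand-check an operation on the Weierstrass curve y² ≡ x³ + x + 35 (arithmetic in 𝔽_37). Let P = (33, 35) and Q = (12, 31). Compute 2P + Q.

(35, 5)

First 2P:
Repeated addition: build up to 2P.
2P: tangent at (33, 35): λ = (3·33² + 1)/(2·35) ≡ 12/33. 33⁻¹ ≡ 9 (mod 37) since 33·9 = 297 ≡ 1, so λ ≡ 12·9 ≡ 34.
  x = λ² - 33 - 33 = 1156 - 66 ≡ 17; y = λ·(33 - 17) - 35 ≡ 28. → (17, 28)
2P = (17, 28).
Finally 2P + Q:
(17, 28) + (12, 31). λ = (31 - 28)/(12 - 17) ≡ 3/32 mod 37. 32⁻¹ ≡ 22 (mod 37), so λ ≡ 29.
  x = λ² - 17 - 12 = 841 - 29 ≡ 35; y = λ·(17 - 35) - 28 ≡ 5. → (35, 5)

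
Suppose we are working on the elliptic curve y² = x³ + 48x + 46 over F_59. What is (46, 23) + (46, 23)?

(13, 25)

tangent at (46, 23): λ = (3·46² + 48)/(2·23) ≡ 24/46. 46⁻¹ ≡ 9 (mod 59), so λ ≡ 24·9 ≡ 39.
  x = λ² - 46 - 46 = 1521 - 92 ≡ 13; y = λ·(46 - 13) - 23 ≡ 25. → (13, 25)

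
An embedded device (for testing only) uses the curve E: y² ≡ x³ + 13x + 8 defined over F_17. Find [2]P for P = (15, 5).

(6, 9)

tangent at (15, 5): λ = (3·15² + 13)/(2·5) ≡ 8/10. 10⁻¹ ≡ 12 (mod 17), so λ ≡ 8·12 ≡ 11.
  x = λ² - 15 - 15 = 121 - 30 ≡ 6; y = λ·(15 - 6) - 5 ≡ 9. → (6, 9)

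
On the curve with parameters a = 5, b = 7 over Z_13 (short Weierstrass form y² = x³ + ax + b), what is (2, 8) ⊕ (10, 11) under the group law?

(2, 8) + (10, 11). λ = (11 - 8)/(10 - 2) ≡ 3/8 mod 13. 8⁻¹ ≡ 5 (mod 13) since 8·5 = 40 ≡ 1, so λ ≡ 2.
  x = λ² - 2 - 10 = 4 - 12 ≡ 5; y = λ·(2 - 5) - 8 ≡ 12. → (5, 12)

(5, 12)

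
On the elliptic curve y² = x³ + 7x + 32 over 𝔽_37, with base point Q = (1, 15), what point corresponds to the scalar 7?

Repeated addition: build up to 7Q.
2Q: tangent at (1, 15): λ = (3·1² + 7)/(2·15) ≡ 10/30. 30⁻¹ ≡ 21 (mod 37) since 30·21 = 630 ≡ 1, so λ ≡ 10·21 ≡ 25.
  x = λ² - 1 - 1 = 625 - 2 ≡ 31; y = λ·(1 - 31) - 15 ≡ 12. → (31, 12)
3Q: (31, 12) + (1, 15). λ = (15 - 12)/(1 - 31) ≡ 3/7 mod 37. 7⁻¹ ≡ 16 (mod 37), so λ ≡ 11.
  x = λ² - 31 - 1 = 121 - 32 ≡ 15; y = λ·(31 - 15) - 12 ≡ 16. → (15, 16)
4Q: (15, 16) + (1, 15). λ = (15 - 16)/(1 - 15) ≡ 36/23 mod 37. 23⁻¹ ≡ 29 (mod 37) since 23·29 = 667 ≡ 1, so λ ≡ 8.
  x = λ² - 15 - 1 = 64 - 16 ≡ 11; y = λ·(15 - 11) - 16 ≡ 16. → (11, 16)
5Q: (11, 16) + (1, 15). λ = (15 - 16)/(1 - 11) ≡ 36/27 mod 37. 27⁻¹ ≡ 11 (mod 37), so λ ≡ 26.
  x = λ² - 11 - 1 = 676 - 12 ≡ 35; y = λ·(11 - 35) - 16 ≡ 26. → (35, 26)
6Q: (35, 26) + (1, 15). λ = (15 - 26)/(1 - 35) ≡ 26/3 mod 37. 3⁻¹ ≡ 25 (mod 37), so λ ≡ 21.
  x = λ² - 35 - 1 = 441 - 36 ≡ 35; y = λ·(35 - 35) - 26 ≡ 11. → (35, 11)
7Q: (35, 11) + (1, 15). λ = (15 - 11)/(1 - 35) ≡ 4/3 mod 37. 3⁻¹ ≡ 25 (mod 37) since 3·25 = 75 ≡ 1, so λ ≡ 26.
  x = λ² - 35 - 1 = 676 - 36 ≡ 11; y = λ·(35 - 11) - 11 ≡ 21. → (11, 21)

(11, 21)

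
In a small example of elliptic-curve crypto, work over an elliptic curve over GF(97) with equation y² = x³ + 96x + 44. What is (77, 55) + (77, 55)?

tangent at (77, 55): λ = (3·77² + 96)/(2·55) ≡ 35/13. 13⁻¹ ≡ 15 (mod 97), so λ ≡ 35·15 ≡ 40.
  x = λ² - 77 - 77 = 1600 - 154 ≡ 88; y = λ·(77 - 88) - 55 ≡ 87. → (88, 87)

(88, 87)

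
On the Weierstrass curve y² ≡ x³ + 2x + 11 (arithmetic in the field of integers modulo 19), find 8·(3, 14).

Write G = (3, 14).
Repeated addition: build up to 8G.
2G: tangent at (3, 14): λ = (3·3² + 2)/(2·14) ≡ 10/9. 9⁻¹ ≡ 17 (mod 19), so λ ≡ 10·17 ≡ 18.
  x = λ² - 3 - 3 = 324 - 6 ≡ 14; y = λ·(3 - 14) - 14 ≡ 16. → (14, 16)
3G: (14, 16) + (3, 14). λ = (14 - 16)/(3 - 14) ≡ 17/8 mod 19. 8⁻¹ ≡ 12 (mod 19) since 8·12 = 96 ≡ 1, so λ ≡ 14.
  x = λ² - 14 - 3 = 196 - 17 ≡ 8; y = λ·(14 - 8) - 16 ≡ 11. → (8, 11)
4G: (8, 11) + (3, 14). λ = (14 - 11)/(3 - 8) ≡ 3/14 mod 19. 14⁻¹ ≡ 15 (mod 19), so λ ≡ 7.
  x = λ² - 8 - 3 = 49 - 11 ≡ 0; y = λ·(8 - 0) - 11 ≡ 7. → (0, 7)
5G: (0, 7) + (3, 14). λ = (14 - 7)/(3 - 0) ≡ 7/3 mod 19. 3⁻¹ ≡ 13 (mod 19) since 3·13 = 39 ≡ 1, so λ ≡ 15.
  x = λ² - 0 - 3 = 225 - 3 ≡ 13; y = λ·(0 - 13) - 7 ≡ 7. → (13, 7)
6G: (13, 7) + (3, 14). λ = (14 - 7)/(3 - 13) ≡ 7/9 mod 19. 9⁻¹ ≡ 17 (mod 19), so λ ≡ 5.
  x = λ² - 13 - 3 = 25 - 16 ≡ 9; y = λ·(13 - 9) - 7 ≡ 13. → (9, 13)
7G: (9, 13) + (3, 14). λ = (14 - 13)/(3 - 9) ≡ 1/13 mod 19. 13⁻¹ ≡ 3 (mod 19), so λ ≡ 3.
  x = λ² - 9 - 3 = 9 - 12 ≡ 16; y = λ·(9 - 16) - 13 ≡ 4. → (16, 4)
8G: (16, 4) + (3, 14). λ = (14 - 4)/(3 - 16) ≡ 10/6 mod 19. 6⁻¹ ≡ 16 (mod 19), so λ ≡ 8.
  x = λ² - 16 - 3 = 64 - 19 ≡ 7; y = λ·(16 - 7) - 4 ≡ 11. → (7, 11)

(7, 11)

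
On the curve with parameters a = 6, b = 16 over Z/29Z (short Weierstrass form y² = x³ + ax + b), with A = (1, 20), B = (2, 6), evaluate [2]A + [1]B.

First 2A:
Repeated addition: build up to 2A.
2A: tangent at (1, 20): λ = (3·1² + 6)/(2·20) ≡ 9/11. 11⁻¹ ≡ 8 (mod 29), so λ ≡ 9·8 ≡ 14.
  x = λ² - 1 - 1 = 196 - 2 ≡ 20; y = λ·(1 - 20) - 20 ≡ 4. → (20, 4)
2A = (20, 4).
Finally 2A + B:
(20, 4) + (2, 6). λ = (6 - 4)/(2 - 20) ≡ 2/11 mod 29. 11⁻¹ ≡ 8 (mod 29), so λ ≡ 16.
  x = λ² - 20 - 2 = 256 - 22 ≡ 2; y = λ·(20 - 2) - 4 ≡ 23. → (2, 23)

(2, 23)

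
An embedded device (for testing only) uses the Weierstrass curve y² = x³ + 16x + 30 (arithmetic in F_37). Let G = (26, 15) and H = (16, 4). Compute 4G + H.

First 4G:
Repeated addition: build up to 4G.
2G: tangent at (26, 15): λ = (3·26² + 16)/(2·15) ≡ 9/30. 30⁻¹ ≡ 21 (mod 37) since 30·21 = 630 ≡ 1, so λ ≡ 9·21 ≡ 4.
  x = λ² - 26 - 26 = 16 - 52 ≡ 1; y = λ·(26 - 1) - 15 ≡ 11. → (1, 11)
3G: (1, 11) + (26, 15). λ = (15 - 11)/(26 - 1) ≡ 4/25 mod 37. 25⁻¹ ≡ 3 (mod 37) since 25·3 = 75 ≡ 1, so λ ≡ 12.
  x = λ² - 1 - 26 = 144 - 27 ≡ 6; y = λ·(1 - 6) - 11 ≡ 3. → (6, 3)
4G: (6, 3) + (26, 15). λ = (15 - 3)/(26 - 6) ≡ 12/20 mod 37. 20⁻¹ ≡ 13 (mod 37) since 20·13 = 260 ≡ 1, so λ ≡ 8.
  x = λ² - 6 - 26 = 64 - 32 ≡ 32; y = λ·(6 - 32) - 3 ≡ 11. → (32, 11)
4G = (32, 11).
Finally 4G + H:
(32, 11) + (16, 4). λ = (4 - 11)/(16 - 32) ≡ 30/21 mod 37. 21⁻¹ ≡ 30 (mod 37) since 21·30 = 630 ≡ 1, so λ ≡ 12.
  x = λ² - 32 - 16 = 144 - 48 ≡ 22; y = λ·(32 - 22) - 11 ≡ 35. → (22, 35)

(22, 35)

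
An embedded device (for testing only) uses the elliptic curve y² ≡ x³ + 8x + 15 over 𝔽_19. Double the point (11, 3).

tangent at (11, 3): λ = (3·11² + 8)/(2·3) ≡ 10/6. 6⁻¹ ≡ 16 (mod 19) since 6·16 = 96 ≡ 1, so λ ≡ 10·16 ≡ 8.
  x = λ² - 11 - 11 = 64 - 22 ≡ 4; y = λ·(11 - 4) - 3 ≡ 15. → (4, 15)

(4, 15)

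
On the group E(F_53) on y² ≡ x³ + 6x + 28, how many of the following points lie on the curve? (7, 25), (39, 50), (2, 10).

2

(7, 25): 25² ≡ 42, rhs ≡ 42 → on.
(39, 50): 50² ≡ 9, rhs ≡ 9 → on.
(2, 10): 10² ≡ 47, rhs ≡ 48 → off.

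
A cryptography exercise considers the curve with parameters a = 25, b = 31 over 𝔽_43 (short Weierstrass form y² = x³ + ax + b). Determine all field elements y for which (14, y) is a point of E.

x³ + 25x + 31 = 3125 ≡ 29 (mod 43).
29 is a non-residue mod 43; no y exists.

none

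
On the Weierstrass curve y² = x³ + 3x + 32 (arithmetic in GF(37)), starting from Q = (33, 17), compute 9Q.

Double-and-add on 9 = (1001)₂. Start with Q = (33, 17) for the leading 1-bit.
double: tangent at (33, 17): λ = (3·33² + 3)/(2·17) ≡ 14/34. 34⁻¹ ≡ 12 (mod 37) since 34·12 = 408 ≡ 1, so λ ≡ 14·12 ≡ 20.
  x = λ² - 33 - 33 = 400 - 66 ≡ 1; y = λ·(33 - 1) - 17 ≡ 31. → (1, 31)
double: tangent at (1, 31): λ = (3·1² + 3)/(2·31) ≡ 6/25. 25⁻¹ ≡ 3 (mod 37), so λ ≡ 6·3 ≡ 18.
  x = λ² - 1 - 1 = 324 - 2 ≡ 26; y = λ·(1 - 26) - 31 ≡ 0. → (26, 0)
double: (26, 0) + (26, 0): same x and y₁ ≡ -y₂, so the sum is O.
add Q: O + (33, 17) = (33, 17) (identity).

(33, 17)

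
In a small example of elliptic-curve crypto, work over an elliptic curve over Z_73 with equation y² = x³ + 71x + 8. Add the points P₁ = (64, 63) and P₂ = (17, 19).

(64, 63) + (17, 19). λ = (19 - 63)/(17 - 64) ≡ 29/26 mod 73. 26⁻¹ ≡ 59 (mod 73) since 26·59 = 1534 ≡ 1, so λ ≡ 32.
  x = λ² - 64 - 17 = 1024 - 81 ≡ 67; y = λ·(64 - 67) - 63 ≡ 60. → (67, 60)

(67, 60)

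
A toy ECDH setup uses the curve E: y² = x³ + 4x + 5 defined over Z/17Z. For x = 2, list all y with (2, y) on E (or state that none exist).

2, 15

x³ + 4x + 5 = 21 ≡ 4 (mod 17).
Square roots of 4 mod 17: 2 and 15 (since 2² = 4 ≡ 4).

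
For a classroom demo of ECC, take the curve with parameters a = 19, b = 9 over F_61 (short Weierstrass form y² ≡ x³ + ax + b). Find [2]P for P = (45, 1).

(41, 48)

tangent at (45, 1): λ = (3·45² + 19)/(2·1) ≡ 55/2. 2⁻¹ ≡ 31 (mod 61), so λ ≡ 55·31 ≡ 58.
  x = λ² - 45 - 45 = 3364 - 90 ≡ 41; y = λ·(45 - 41) - 1 ≡ 48. → (41, 48)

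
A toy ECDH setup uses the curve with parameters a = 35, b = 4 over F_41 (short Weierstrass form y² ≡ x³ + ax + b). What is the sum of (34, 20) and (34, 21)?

The two points share x = 34 and their y-coordinates satisfy 20 + 21 ≡ 0 (mod 41), so they are inverses. Their sum is 𝒪.

O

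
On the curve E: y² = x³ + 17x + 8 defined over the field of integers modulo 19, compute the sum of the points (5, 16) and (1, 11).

(5, 16) + (1, 11). λ = (11 - 16)/(1 - 5) ≡ 14/15 mod 19. 15⁻¹ ≡ 14 (mod 19) since 15·14 = 210 ≡ 1, so λ ≡ 6.
  x = λ² - 5 - 1 = 36 - 6 ≡ 11; y = λ·(5 - 11) - 16 ≡ 5. → (11, 5)

(11, 5)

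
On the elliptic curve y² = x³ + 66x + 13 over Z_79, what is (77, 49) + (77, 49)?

(76, 5)

tangent at (77, 49): λ = (3·77² + 66)/(2·49) ≡ 78/19. 19⁻¹ ≡ 25 (mod 79), so λ ≡ 78·25 ≡ 54.
  x = λ² - 77 - 77 = 2916 - 154 ≡ 76; y = λ·(77 - 76) - 49 ≡ 5. → (76, 5)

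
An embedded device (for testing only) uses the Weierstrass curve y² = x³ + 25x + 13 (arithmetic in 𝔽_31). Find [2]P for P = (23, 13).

(16, 18)

tangent at (23, 13): λ = (3·23² + 25)/(2·13) ≡ 0/26. 26⁻¹ ≡ 6 (mod 31), so λ ≡ 0·6 ≡ 0.
  x = λ² - 23 - 23 = 0 - 46 ≡ 16; y = λ·(23 - 16) - 13 ≡ 18. → (16, 18)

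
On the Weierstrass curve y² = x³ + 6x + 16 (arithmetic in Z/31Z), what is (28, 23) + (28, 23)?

tangent at (28, 23): λ = (3·28² + 6)/(2·23) ≡ 2/15. 15⁻¹ ≡ 29 (mod 31) since 15·29 = 435 ≡ 1, so λ ≡ 2·29 ≡ 27.
  x = λ² - 28 - 28 = 729 - 56 ≡ 22; y = λ·(28 - 22) - 23 ≡ 15. → (22, 15)

(22, 15)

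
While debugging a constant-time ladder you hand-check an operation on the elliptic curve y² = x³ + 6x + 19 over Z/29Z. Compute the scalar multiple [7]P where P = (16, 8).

Double-and-add on 7 = (111)₂. Start with P = (16, 8) for the leading 1-bit.
double: tangent at (16, 8): λ = (3·16² + 6)/(2·8) ≡ 20/16. 16⁻¹ ≡ 20 (mod 29) since 16·20 = 320 ≡ 1, so λ ≡ 20·20 ≡ 23.
  x = λ² - 16 - 16 = 529 - 32 ≡ 4; y = λ·(16 - 4) - 8 ≡ 7. → (4, 7)
add P: (4, 7) + (16, 8). λ = (8 - 7)/(16 - 4) ≡ 1/12 mod 29. 12⁻¹ ≡ 17 (mod 29), so λ ≡ 17.
  x = λ² - 4 - 16 = 289 - 20 ≡ 8; y = λ·(4 - 8) - 7 ≡ 12. → (8, 12)
double: tangent at (8, 12): λ = (3·8² + 6)/(2·12) ≡ 24/24. 24⁻¹ ≡ 23 (mod 29) since 24·23 = 552 ≡ 1, so λ ≡ 24·23 ≡ 1.
  x = λ² - 8 - 8 = 1 - 16 ≡ 14; y = λ·(8 - 14) - 12 ≡ 11. → (14, 11)
add P: (14, 11) + (16, 8). λ = (8 - 11)/(16 - 14) ≡ 26/2 mod 29. 2⁻¹ ≡ 15 (mod 29), so λ ≡ 13.
  x = λ² - 14 - 16 = 169 - 30 ≡ 23; y = λ·(14 - 23) - 11 ≡ 17. → (23, 17)

(23, 17)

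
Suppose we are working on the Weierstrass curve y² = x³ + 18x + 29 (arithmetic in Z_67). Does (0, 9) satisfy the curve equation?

no

y² = 9² ≡ 14; x³ + 18x + 29 = 29 ≡ 29 (mod 67). 14 ≠ 29.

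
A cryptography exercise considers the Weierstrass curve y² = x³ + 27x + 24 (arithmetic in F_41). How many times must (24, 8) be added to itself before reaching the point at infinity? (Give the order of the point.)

2P: tangent at (24, 8): λ = (3·24² + 27)/(2·8) ≡ 33/16. 16⁻¹ ≡ 18 (mod 41), so λ ≡ 33·18 ≡ 20.
  x = λ² - 24 - 24 = 400 - 48 ≡ 24; y = λ·(24 - 24) - 8 ≡ 33. → (24, 33)
3P: (24, 33) + (24, 8): same x and y₁ ≡ -y₂, so the sum is the point at infinity.
3P = the point at infinity, so the order is 3.

3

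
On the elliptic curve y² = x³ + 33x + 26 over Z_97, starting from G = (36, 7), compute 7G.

(32, 26)

Repeated addition: build up to 7G.
2G: tangent at (36, 7): λ = (3·36² + 33)/(2·7) ≡ 41/14. 14⁻¹ ≡ 7 (mod 97), so λ ≡ 41·7 ≡ 93.
  x = λ² - 36 - 36 = 8649 - 72 ≡ 41; y = λ·(36 - 41) - 7 ≡ 13. → (41, 13)
3G: (41, 13) + (36, 7). λ = (7 - 13)/(36 - 41) ≡ 91/92 mod 97. 92⁻¹ ≡ 58 (mod 97), so λ ≡ 40.
  x = λ² - 41 - 36 = 1600 - 77 ≡ 68; y = λ·(41 - 68) - 13 ≡ 71. → (68, 71)
4G: (68, 71) + (36, 7). λ = (7 - 71)/(36 - 68) ≡ 33/65 mod 97. 65⁻¹ ≡ 3 (mod 97) since 65·3 = 195 ≡ 1, so λ ≡ 2.
  x = λ² - 68 - 36 = 4 - 104 ≡ 94; y = λ·(68 - 94) - 71 ≡ 71. → (94, 71)
5G: (94, 71) + (36, 7). λ = (7 - 71)/(36 - 94) ≡ 33/39 mod 97. 39⁻¹ ≡ 5 (mod 97), so λ ≡ 68.
  x = λ² - 94 - 36 = 4624 - 130 ≡ 32; y = λ·(94 - 32) - 71 ≡ 71. → (32, 71)
6G: (32, 71) + (36, 7). λ = (7 - 71)/(36 - 32) ≡ 33/4 mod 97. 4⁻¹ ≡ 73 (mod 97), so λ ≡ 81.
  x = λ² - 32 - 36 = 6561 - 68 ≡ 91; y = λ·(32 - 91) - 71 ≡ 0. → (91, 0)
7G: (91, 0) + (36, 7). λ = (7 - 0)/(36 - 91) ≡ 7/42 mod 97. 42⁻¹ ≡ 67 (mod 97) since 42·67 = 2814 ≡ 1, so λ ≡ 81.
  x = λ² - 91 - 36 = 6561 - 127 ≡ 32; y = λ·(91 - 32) - 0 ≡ 26. → (32, 26)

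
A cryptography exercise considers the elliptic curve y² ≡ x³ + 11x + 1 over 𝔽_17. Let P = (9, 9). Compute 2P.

(0, 16)

tangent at (9, 9): λ = (3·9² + 11)/(2·9) ≡ 16/1. 1⁻¹ ≡ 1 (mod 17), so λ ≡ 16·1 ≡ 16.
  x = λ² - 9 - 9 = 256 - 18 ≡ 0; y = λ·(9 - 0) - 9 ≡ 16. → (0, 16)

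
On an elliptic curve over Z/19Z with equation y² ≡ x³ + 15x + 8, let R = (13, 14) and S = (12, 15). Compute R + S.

(14, 6)

(13, 14) + (12, 15). λ = (15 - 14)/(12 - 13) ≡ 1/18 mod 19. 18⁻¹ ≡ 18 (mod 19) since 18·18 = 324 ≡ 1, so λ ≡ 18.
  x = λ² - 13 - 12 = 324 - 25 ≡ 14; y = λ·(13 - 14) - 14 ≡ 6. → (14, 6)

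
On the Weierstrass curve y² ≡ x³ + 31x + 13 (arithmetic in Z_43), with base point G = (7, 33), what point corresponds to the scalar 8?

(29, 24)

Repeated addition: build up to 8G.
2G: tangent at (7, 33): λ = (3·7² + 31)/(2·33) ≡ 6/23. 23⁻¹ ≡ 15 (mod 43), so λ ≡ 6·15 ≡ 4.
  x = λ² - 7 - 7 = 16 - 14 ≡ 2; y = λ·(7 - 2) - 33 ≡ 30. → (2, 30)
3G: (2, 30) + (7, 33). λ = (33 - 30)/(7 - 2) ≡ 3/5 mod 43. 5⁻¹ ≡ 26 (mod 43) since 5·26 = 130 ≡ 1, so λ ≡ 35.
  x = λ² - 2 - 7 = 1225 - 9 ≡ 12; y = λ·(2 - 12) - 30 ≡ 7. → (12, 7)
4G: (12, 7) + (7, 33). λ = (33 - 7)/(7 - 12) ≡ 26/38 mod 43. 38⁻¹ ≡ 17 (mod 43), so λ ≡ 12.
  x = λ² - 12 - 7 = 144 - 19 ≡ 39; y = λ·(12 - 39) - 7 ≡ 13. → (39, 13)
5G: (39, 13) + (7, 33). λ = (33 - 13)/(7 - 39) ≡ 20/11 mod 43. 11⁻¹ ≡ 4 (mod 43), so λ ≡ 37.
  x = λ² - 39 - 7 = 1369 - 46 ≡ 33; y = λ·(39 - 33) - 13 ≡ 37. → (33, 37)
6G: (33, 37) + (7, 33). λ = (33 - 37)/(7 - 33) ≡ 39/17 mod 43. 17⁻¹ ≡ 38 (mod 43) since 17·38 = 646 ≡ 1, so λ ≡ 20.
  x = λ² - 33 - 7 = 400 - 40 ≡ 16; y = λ·(33 - 16) - 37 ≡ 2. → (16, 2)
7G: (16, 2) + (7, 33). λ = (33 - 2)/(7 - 16) ≡ 31/34 mod 43. 34⁻¹ ≡ 19 (mod 43), so λ ≡ 30.
  x = λ² - 16 - 7 = 900 - 23 ≡ 17; y = λ·(16 - 17) - 2 ≡ 11. → (17, 11)
8G: (17, 11) + (7, 33). λ = (33 - 11)/(7 - 17) ≡ 22/33 mod 43. 33⁻¹ ≡ 30 (mod 43), so λ ≡ 15.
  x = λ² - 17 - 7 = 225 - 24 ≡ 29; y = λ·(17 - 29) - 11 ≡ 24. → (29, 24)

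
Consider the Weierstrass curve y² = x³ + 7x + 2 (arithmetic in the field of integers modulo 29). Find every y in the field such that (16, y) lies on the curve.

x³ + 7x + 2 = 4210 ≡ 5 (mod 29).
Square roots of 5 mod 29: 11 and 18 (since 11² = 121 ≡ 5).

11, 18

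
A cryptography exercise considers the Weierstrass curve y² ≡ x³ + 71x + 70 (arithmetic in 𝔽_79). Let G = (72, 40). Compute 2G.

(59, 29)

tangent at (72, 40): λ = (3·72² + 71)/(2·40) ≡ 60/1. 1⁻¹ ≡ 1 (mod 79) since 1·1 = 1 ≡ 1, so λ ≡ 60·1 ≡ 60.
  x = λ² - 72 - 72 = 3600 - 144 ≡ 59; y = λ·(72 - 59) - 40 ≡ 29. → (59, 29)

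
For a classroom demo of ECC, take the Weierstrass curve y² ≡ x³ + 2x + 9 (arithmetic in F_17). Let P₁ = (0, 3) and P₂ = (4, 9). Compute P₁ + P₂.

(11, 6)

(0, 3) + (4, 9). λ = (9 - 3)/(4 - 0) ≡ 6/4 mod 17. 4⁻¹ ≡ 13 (mod 17), so λ ≡ 10.
  x = λ² - 0 - 4 = 100 - 4 ≡ 11; y = λ·(0 - 11) - 3 ≡ 6. → (11, 6)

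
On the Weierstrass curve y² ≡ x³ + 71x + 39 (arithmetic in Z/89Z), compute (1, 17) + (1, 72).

O

The two points share x = 1 and their y-coordinates satisfy 17 + 72 ≡ 0 (mod 89), so they are inverses. Their sum is O.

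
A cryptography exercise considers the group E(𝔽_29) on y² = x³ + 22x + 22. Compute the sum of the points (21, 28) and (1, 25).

(20, 20)

(21, 28) + (1, 25). λ = (25 - 28)/(1 - 21) ≡ 26/9 mod 29. 9⁻¹ ≡ 13 (mod 29) since 9·13 = 117 ≡ 1, so λ ≡ 19.
  x = λ² - 21 - 1 = 361 - 22 ≡ 20; y = λ·(21 - 20) - 28 ≡ 20. → (20, 20)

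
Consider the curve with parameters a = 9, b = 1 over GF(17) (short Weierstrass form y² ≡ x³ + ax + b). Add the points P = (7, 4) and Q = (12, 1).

(7, 4) + (12, 1). λ = (1 - 4)/(12 - 7) ≡ 14/5 mod 17. 5⁻¹ ≡ 7 (mod 17), so λ ≡ 13.
  x = λ² - 7 - 12 = 169 - 19 ≡ 14; y = λ·(7 - 14) - 4 ≡ 7. → (14, 7)

(14, 7)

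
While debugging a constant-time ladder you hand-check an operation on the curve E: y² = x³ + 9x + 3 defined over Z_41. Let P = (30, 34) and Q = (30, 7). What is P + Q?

The two points share x = 30 and their y-coordinates satisfy 34 + 7 ≡ 0 (mod 41), so they are inverses. Their sum is O.

O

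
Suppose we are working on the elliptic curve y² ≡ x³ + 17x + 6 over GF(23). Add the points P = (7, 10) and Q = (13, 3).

(5, 3)

(7, 10) + (13, 3). λ = (3 - 10)/(13 - 7) ≡ 16/6 mod 23. 6⁻¹ ≡ 4 (mod 23), so λ ≡ 18.
  x = λ² - 7 - 13 = 324 - 20 ≡ 5; y = λ·(7 - 5) - 10 ≡ 3. → (5, 3)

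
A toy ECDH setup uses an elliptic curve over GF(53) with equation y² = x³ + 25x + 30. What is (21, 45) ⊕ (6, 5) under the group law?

(21, 45) + (6, 5). λ = (5 - 45)/(6 - 21) ≡ 13/38 mod 53. 38⁻¹ ≡ 7 (mod 53), so λ ≡ 38.
  x = λ² - 21 - 6 = 1444 - 27 ≡ 39; y = λ·(21 - 39) - 45 ≡ 13. → (39, 13)

(39, 13)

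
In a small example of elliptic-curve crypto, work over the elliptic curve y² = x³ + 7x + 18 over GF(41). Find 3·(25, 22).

Write G = (25, 22).
Repeated addition: build up to 3G.
2G: tangent at (25, 22): λ = (3·25² + 7)/(2·22) ≡ 37/3. 3⁻¹ ≡ 14 (mod 41), so λ ≡ 37·14 ≡ 26.
  x = λ² - 25 - 25 = 676 - 50 ≡ 11; y = λ·(25 - 11) - 22 ≡ 14. → (11, 14)
3G: (11, 14) + (25, 22). λ = (22 - 14)/(25 - 11) ≡ 8/14 mod 41. 14⁻¹ ≡ 3 (mod 41) since 14·3 = 42 ≡ 1, so λ ≡ 24.
  x = λ² - 11 - 25 = 576 - 36 ≡ 7; y = λ·(11 - 7) - 14 ≡ 0. → (7, 0)

(7, 0)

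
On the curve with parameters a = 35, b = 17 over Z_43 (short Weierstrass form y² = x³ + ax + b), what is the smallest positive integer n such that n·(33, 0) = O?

2P: (33, 0) + (33, 0): same x and y₁ ≡ -y₂, so the sum is O.
2P = O, so the order is 2.

2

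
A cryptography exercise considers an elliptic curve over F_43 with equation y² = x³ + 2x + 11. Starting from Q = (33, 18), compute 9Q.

Double-and-add on 9 = (1001)₂. Start with Q = (33, 18) for the leading 1-bit.
double: tangent at (33, 18): λ = (3·33² + 2)/(2·18) ≡ 1/36. 36⁻¹ ≡ 6 (mod 43) since 36·6 = 216 ≡ 1, so λ ≡ 1·6 ≡ 6.
  x = λ² - 33 - 33 = 36 - 66 ≡ 13; y = λ·(33 - 13) - 18 ≡ 16. → (13, 16)
double: tangent at (13, 16): λ = (3·13² + 2)/(2·16) ≡ 36/32. 32⁻¹ ≡ 39 (mod 43) since 32·39 = 1248 ≡ 1, so λ ≡ 36·39 ≡ 28.
  x = λ² - 13 - 13 = 784 - 26 ≡ 27; y = λ·(13 - 27) - 16 ≡ 22. → (27, 22)
double: tangent at (27, 22): λ = (3·27² + 2)/(2·22) ≡ 39/1. 1⁻¹ ≡ 1 (mod 43) since 1·1 = 1 ≡ 1, so λ ≡ 39·1 ≡ 39.
  x = λ² - 27 - 27 = 1521 - 54 ≡ 5; y = λ·(27 - 5) - 22 ≡ 19. → (5, 19)
add Q: (5, 19) + (33, 18). λ = (18 - 19)/(33 - 5) ≡ 42/28 mod 43. 28⁻¹ ≡ 20 (mod 43) since 28·20 = 560 ≡ 1, so λ ≡ 23.
  x = λ² - 5 - 33 = 529 - 38 ≡ 18; y = λ·(5 - 18) - 19 ≡ 26. → (18, 26)

(18, 26)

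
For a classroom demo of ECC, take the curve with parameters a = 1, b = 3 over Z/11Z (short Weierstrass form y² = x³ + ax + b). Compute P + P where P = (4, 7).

(7, 10)

tangent at (4, 7): λ = (3·4² + 1)/(2·7) ≡ 5/3. 3⁻¹ ≡ 4 (mod 11), so λ ≡ 5·4 ≡ 9.
  x = λ² - 4 - 4 = 81 - 8 ≡ 7; y = λ·(4 - 7) - 7 ≡ 10. → (7, 10)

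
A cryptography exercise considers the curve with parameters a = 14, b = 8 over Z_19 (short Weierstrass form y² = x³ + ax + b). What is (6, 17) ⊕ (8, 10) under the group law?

(6, 17) + (8, 10). λ = (10 - 17)/(8 - 6) ≡ 12/2 mod 19. 2⁻¹ ≡ 10 (mod 19), so λ ≡ 6.
  x = λ² - 6 - 8 = 36 - 14 ≡ 3; y = λ·(6 - 3) - 17 ≡ 1. → (3, 1)

(3, 1)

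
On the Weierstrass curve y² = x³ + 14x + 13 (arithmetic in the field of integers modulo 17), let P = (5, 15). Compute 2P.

(8, 5)

tangent at (5, 15): λ = (3·5² + 14)/(2·15) ≡ 4/13. 13⁻¹ ≡ 4 (mod 17), so λ ≡ 4·4 ≡ 16.
  x = λ² - 5 - 5 = 256 - 10 ≡ 8; y = λ·(5 - 8) - 15 ≡ 5. → (8, 5)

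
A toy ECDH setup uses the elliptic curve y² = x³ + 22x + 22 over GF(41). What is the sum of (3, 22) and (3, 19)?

The two points share x = 3 and their y-coordinates satisfy 22 + 19 ≡ 0 (mod 41), so they are inverses. Their sum is O.

O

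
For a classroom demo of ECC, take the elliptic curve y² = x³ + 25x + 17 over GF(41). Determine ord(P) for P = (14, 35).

8

2P: tangent at (14, 35): λ = (3·14² + 25)/(2·35) ≡ 39/29. 29⁻¹ ≡ 17 (mod 41) since 29·17 = 493 ≡ 1, so λ ≡ 39·17 ≡ 7.
  x = λ² - 14 - 14 = 49 - 28 ≡ 21; y = λ·(14 - 21) - 35 ≡ 39. → (21, 39)
3P: (21, 39) + (14, 35). λ = (35 - 39)/(14 - 21) ≡ 37/34 mod 41. 34⁻¹ ≡ 35 (mod 41), so λ ≡ 24.
  x = λ² - 21 - 14 = 576 - 35 ≡ 8; y = λ·(21 - 8) - 39 ≡ 27. → (8, 27)
4P: (8, 27) + (14, 35). λ = (35 - 27)/(14 - 8) ≡ 8/6 mod 41. 6⁻¹ ≡ 7 (mod 41), so λ ≡ 15.
  x = λ² - 8 - 14 = 225 - 22 ≡ 39; y = λ·(8 - 39) - 27 ≡ 0. → (39, 0)
5P: (39, 0) + (14, 35). λ = (35 - 0)/(14 - 39) ≡ 35/16 mod 41. 16⁻¹ ≡ 18 (mod 41), so λ ≡ 15.
  x = λ² - 39 - 14 = 225 - 53 ≡ 8; y = λ·(39 - 8) - 0 ≡ 14. → (8, 14)
6P: (8, 14) + (14, 35). λ = (35 - 14)/(14 - 8) ≡ 21/6 mod 41. 6⁻¹ ≡ 7 (mod 41), so λ ≡ 24.
  x = λ² - 8 - 14 = 576 - 22 ≡ 21; y = λ·(8 - 21) - 14 ≡ 2. → (21, 2)
7P: (21, 2) + (14, 35). λ = (35 - 2)/(14 - 21) ≡ 33/34 mod 41. 34⁻¹ ≡ 35 (mod 41), so λ ≡ 7.
  x = λ² - 21 - 14 = 49 - 35 ≡ 14; y = λ·(21 - 14) - 2 ≡ 6. → (14, 6)
8P: (14, 6) + (14, 35): same x and y₁ ≡ -y₂, so the sum is 𝒪.
8P = 𝒪, so the order is 8.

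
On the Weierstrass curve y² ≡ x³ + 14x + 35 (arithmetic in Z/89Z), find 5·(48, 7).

Write Q = (48, 7).
Repeated addition: build up to 5Q.
2Q: tangent at (48, 7): λ = (3·48² + 14)/(2·7) ≡ 73/14. 14⁻¹ ≡ 70 (mod 89), so λ ≡ 73·70 ≡ 37.
  x = λ² - 48 - 48 = 1369 - 96 ≡ 27; y = λ·(48 - 27) - 7 ≡ 58. → (27, 58)
3Q: (27, 58) + (48, 7). λ = (7 - 58)/(48 - 27) ≡ 38/21 mod 89. 21⁻¹ ≡ 17 (mod 89), so λ ≡ 23.
  x = λ² - 27 - 48 = 529 - 75 ≡ 9; y = λ·(27 - 9) - 58 ≡ 0. → (9, 0)
4Q: (9, 0) + (48, 7). λ = (7 - 0)/(48 - 9) ≡ 7/39 mod 89. 39⁻¹ ≡ 16 (mod 89), so λ ≡ 23.
  x = λ² - 9 - 48 = 529 - 57 ≡ 27; y = λ·(9 - 27) - 0 ≡ 31. → (27, 31)
5Q: (27, 31) + (48, 7). λ = (7 - 31)/(48 - 27) ≡ 65/21 mod 89. 21⁻¹ ≡ 17 (mod 89) since 21·17 = 357 ≡ 1, so λ ≡ 37.
  x = λ² - 27 - 48 = 1369 - 75 ≡ 48; y = λ·(27 - 48) - 31 ≡ 82. → (48, 82)

(48, 82)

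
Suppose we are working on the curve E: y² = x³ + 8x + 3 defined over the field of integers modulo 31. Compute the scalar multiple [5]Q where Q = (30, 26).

Repeated addition: build up to 5Q.
2Q: tangent at (30, 26): λ = (3·30² + 8)/(2·26) ≡ 11/21. 21⁻¹ ≡ 3 (mod 31) since 21·3 = 63 ≡ 1, so λ ≡ 11·3 ≡ 2.
  x = λ² - 30 - 30 = 4 - 60 ≡ 6; y = λ·(30 - 6) - 26 ≡ 22. → (6, 22)
3Q: (6, 22) + (30, 26). λ = (26 - 22)/(30 - 6) ≡ 4/24 mod 31. 24⁻¹ ≡ 22 (mod 31) since 24·22 = 528 ≡ 1, so λ ≡ 26.
  x = λ² - 6 - 30 = 676 - 36 ≡ 20; y = λ·(6 - 20) - 22 ≡ 17. → (20, 17)
4Q: (20, 17) + (30, 26). λ = (26 - 17)/(30 - 20) ≡ 9/10 mod 31. 10⁻¹ ≡ 28 (mod 31) since 10·28 = 280 ≡ 1, so λ ≡ 4.
  x = λ² - 20 - 30 = 16 - 50 ≡ 28; y = λ·(20 - 28) - 17 ≡ 13. → (28, 13)
5Q: (28, 13) + (30, 26). λ = (26 - 13)/(30 - 28) ≡ 13/2 mod 31. 2⁻¹ ≡ 16 (mod 31), so λ ≡ 22.
  x = λ² - 28 - 30 = 484 - 58 ≡ 23; y = λ·(28 - 23) - 13 ≡ 4. → (23, 4)

(23, 4)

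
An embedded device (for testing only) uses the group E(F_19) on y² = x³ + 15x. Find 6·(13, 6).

(7, 7)

Write P = (13, 6).
Double-and-add on 6 = (110)₂. Start with P = (13, 6) for the leading 1-bit.
double: tangent at (13, 6): λ = (3·13² + 15)/(2·6) ≡ 9/12. 12⁻¹ ≡ 8 (mod 19), so λ ≡ 9·8 ≡ 15.
  x = λ² - 13 - 13 = 225 - 26 ≡ 9; y = λ·(13 - 9) - 6 ≡ 16. → (9, 16)
add P: (9, 16) + (13, 6). λ = (6 - 16)/(13 - 9) ≡ 9/4 mod 19. 4⁻¹ ≡ 5 (mod 19) since 4·5 = 20 ≡ 1, so λ ≡ 7.
  x = λ² - 9 - 13 = 49 - 22 ≡ 8; y = λ·(9 - 8) - 16 ≡ 10. → (8, 10)
double: tangent at (8, 10): λ = (3·8² + 15)/(2·10) ≡ 17/1. 1⁻¹ ≡ 1 (mod 19), so λ ≡ 17·1 ≡ 17.
  x = λ² - 8 - 8 = 289 - 16 ≡ 7; y = λ·(8 - 7) - 10 ≡ 7. → (7, 7)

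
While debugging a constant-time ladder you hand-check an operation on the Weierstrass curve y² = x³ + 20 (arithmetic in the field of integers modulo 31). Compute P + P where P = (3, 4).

tangent at (3, 4): λ = (3·3² + 0)/(2·4) ≡ 27/8. 8⁻¹ ≡ 4 (mod 31) since 8·4 = 32 ≡ 1, so λ ≡ 27·4 ≡ 15.
  x = λ² - 3 - 3 = 225 - 6 ≡ 2; y = λ·(3 - 2) - 4 ≡ 11. → (2, 11)

(2, 11)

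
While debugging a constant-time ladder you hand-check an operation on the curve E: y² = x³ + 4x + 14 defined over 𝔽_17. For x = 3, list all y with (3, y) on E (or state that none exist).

x³ + 4x + 14 = 53 ≡ 2 (mod 17).
Square roots of 2 mod 17: 6 and 11 (since 6² = 36 ≡ 2).

6, 11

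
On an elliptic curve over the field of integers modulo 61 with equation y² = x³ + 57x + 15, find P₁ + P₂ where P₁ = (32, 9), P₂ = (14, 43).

(32, 9) + (14, 43). λ = (43 - 9)/(14 - 32) ≡ 34/43 mod 61. 43⁻¹ ≡ 44 (mod 61), so λ ≡ 32.
  x = λ² - 32 - 14 = 1024 - 46 ≡ 2; y = λ·(32 - 2) - 9 ≡ 36. → (2, 36)

(2, 36)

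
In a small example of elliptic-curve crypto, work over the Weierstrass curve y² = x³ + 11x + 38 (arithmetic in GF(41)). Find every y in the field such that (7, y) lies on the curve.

none

x³ + 11x + 38 = 458 ≡ 7 (mod 41).
7 is a non-residue mod 41; no y exists.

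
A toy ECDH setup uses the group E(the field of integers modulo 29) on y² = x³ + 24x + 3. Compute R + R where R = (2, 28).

tangent at (2, 28): λ = (3·2² + 24)/(2·28) ≡ 7/27. 27⁻¹ ≡ 14 (mod 29) since 27·14 = 378 ≡ 1, so λ ≡ 7·14 ≡ 11.
  x = λ² - 2 - 2 = 121 - 4 ≡ 1; y = λ·(2 - 1) - 28 ≡ 12. → (1, 12)

(1, 12)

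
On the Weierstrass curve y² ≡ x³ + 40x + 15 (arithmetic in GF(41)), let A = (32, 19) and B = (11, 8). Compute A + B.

(32, 19) + (11, 8). λ = (8 - 19)/(11 - 32) ≡ 30/20 mod 41. 20⁻¹ ≡ 39 (mod 41), so λ ≡ 22.
  x = λ² - 32 - 11 = 484 - 43 ≡ 31; y = λ·(32 - 31) - 19 ≡ 3. → (31, 3)

(31, 3)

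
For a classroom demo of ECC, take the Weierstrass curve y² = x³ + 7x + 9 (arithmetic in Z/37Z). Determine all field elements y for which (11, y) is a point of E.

14, 23

x³ + 7x + 9 = 1417 ≡ 11 (mod 37).
Square roots of 11 mod 37: 14 and 23 (since 14² = 196 ≡ 11).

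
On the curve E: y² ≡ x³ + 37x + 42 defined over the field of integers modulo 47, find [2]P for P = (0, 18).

(42, 25)

tangent at (0, 18): λ = (3·0² + 37)/(2·18) ≡ 37/36. 36⁻¹ ≡ 17 (mod 47), so λ ≡ 37·17 ≡ 18.
  x = λ² - 0 - 0 = 324 - 0 ≡ 42; y = λ·(0 - 42) - 18 ≡ 25. → (42, 25)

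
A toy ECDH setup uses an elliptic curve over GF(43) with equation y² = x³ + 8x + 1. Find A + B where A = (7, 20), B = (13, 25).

(1, 28)

(7, 20) + (13, 25). λ = (25 - 20)/(13 - 7) ≡ 5/6 mod 43. 6⁻¹ ≡ 36 (mod 43) since 6·36 = 216 ≡ 1, so λ ≡ 8.
  x = λ² - 7 - 13 = 64 - 20 ≡ 1; y = λ·(7 - 1) - 20 ≡ 28. → (1, 28)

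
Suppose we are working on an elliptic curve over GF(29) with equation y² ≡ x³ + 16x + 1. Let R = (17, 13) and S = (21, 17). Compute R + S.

(21, 12)

(17, 13) + (21, 17). λ = (17 - 13)/(21 - 17) ≡ 4/4 mod 29. 4⁻¹ ≡ 22 (mod 29) since 4·22 = 88 ≡ 1, so λ ≡ 1.
  x = λ² - 17 - 21 = 1 - 38 ≡ 21; y = λ·(17 - 21) - 13 ≡ 12. → (21, 12)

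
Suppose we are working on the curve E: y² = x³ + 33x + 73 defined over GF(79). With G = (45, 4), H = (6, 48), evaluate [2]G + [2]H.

(42, 55)

First 2G:
Repeated addition: build up to 2G.
2G: tangent at (45, 4): λ = (3·45² + 33)/(2·4) ≡ 25/8. 8⁻¹ ≡ 10 (mod 79), so λ ≡ 25·10 ≡ 13.
  x = λ² - 45 - 45 = 169 - 90 ≡ 0; y = λ·(45 - 0) - 4 ≡ 28. → (0, 28)
2G = (0, 28).
Next 2H:
Repeated addition: build up to 2H.
2H: tangent at (6, 48): λ = (3·6² + 33)/(2·48) ≡ 62/17. 17⁻¹ ≡ 14 (mod 79) since 17·14 = 238 ≡ 1, so λ ≡ 62·14 ≡ 78.
  x = λ² - 6 - 6 = 6084 - 12 ≡ 68; y = λ·(6 - 68) - 48 ≡ 14. → (68, 14)
2H = (68, 14).
Finally 2G + 2H:
(0, 28) + (68, 14). λ = (14 - 28)/(68 - 0) ≡ 65/68 mod 79. 68⁻¹ ≡ 43 (mod 79), so λ ≡ 30.
  x = λ² - 0 - 68 = 900 - 68 ≡ 42; y = λ·(0 - 42) - 28 ≡ 55. → (42, 55)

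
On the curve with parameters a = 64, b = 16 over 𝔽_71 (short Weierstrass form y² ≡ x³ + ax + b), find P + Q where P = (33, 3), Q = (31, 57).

(26, 21)

(33, 3) + (31, 57). λ = (57 - 3)/(31 - 33) ≡ 54/69 mod 71. 69⁻¹ ≡ 35 (mod 71), so λ ≡ 44.
  x = λ² - 33 - 31 = 1936 - 64 ≡ 26; y = λ·(33 - 26) - 3 ≡ 21. → (26, 21)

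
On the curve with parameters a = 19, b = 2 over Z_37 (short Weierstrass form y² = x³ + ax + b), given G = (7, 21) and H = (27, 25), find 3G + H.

(26, 33)

First 3G:
Repeated addition: build up to 3G.
2G: tangent at (7, 21): λ = (3·7² + 19)/(2·21) ≡ 18/5. 5⁻¹ ≡ 15 (mod 37), so λ ≡ 18·15 ≡ 11.
  x = λ² - 7 - 7 = 121 - 14 ≡ 33; y = λ·(7 - 33) - 21 ≡ 26. → (33, 26)
3G: (33, 26) + (7, 21). λ = (21 - 26)/(7 - 33) ≡ 32/11 mod 37. 11⁻¹ ≡ 27 (mod 37), so λ ≡ 13.
  x = λ² - 33 - 7 = 169 - 40 ≡ 18; y = λ·(33 - 18) - 26 ≡ 21. → (18, 21)
3G = (18, 21).
Finally 3G + H:
(18, 21) + (27, 25). λ = (25 - 21)/(27 - 18) ≡ 4/9 mod 37. 9⁻¹ ≡ 33 (mod 37) since 9·33 = 297 ≡ 1, so λ ≡ 21.
  x = λ² - 18 - 27 = 441 - 45 ≡ 26; y = λ·(18 - 26) - 21 ≡ 33. → (26, 33)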